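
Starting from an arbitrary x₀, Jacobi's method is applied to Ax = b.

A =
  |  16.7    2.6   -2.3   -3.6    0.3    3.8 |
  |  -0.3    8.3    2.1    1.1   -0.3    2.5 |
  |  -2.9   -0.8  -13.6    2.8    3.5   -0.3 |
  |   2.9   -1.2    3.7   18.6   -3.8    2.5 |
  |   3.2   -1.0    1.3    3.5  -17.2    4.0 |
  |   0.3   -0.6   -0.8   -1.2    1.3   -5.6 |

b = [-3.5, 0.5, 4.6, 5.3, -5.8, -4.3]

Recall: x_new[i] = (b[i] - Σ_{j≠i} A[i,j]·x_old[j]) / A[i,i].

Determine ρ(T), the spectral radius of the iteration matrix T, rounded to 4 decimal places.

0.5021

Write A = D+L+U with D = diag(16.7, 8.3, -13.6, 18.6, -17.2, -5.6).
Jacobi T = -D⁻¹(L+U): T[1,5] = -(2.5)/(8.3) = -0.3012; T[1,1] = 0.
  T[0,:] = [+0.0000 -0.1557 +0.1377 +0.2156 -0.0180 -0.2275]
  T[1,:] = [+0.0361 +0.0000 -0.2530 -0.1325 +0.0361 -0.3012]
  T[2,:] = [-0.2132 -0.0588 +0.0000 +0.2059 +0.2574 -0.0221]
  T[3,:] = [-0.1559 +0.0645 -0.1989 +0.0000 +0.2043 -0.1344]
  T[4,:] = [+0.1860 -0.0581 +0.0756 +0.2035 +0.0000 +0.2326]
  T[5,:] = [+0.0536 -0.1071 -0.1429 -0.2143 +0.2321 +0.0000]
eigenvalue magnitudes: 0.5021, 0.3578, 0.3578, 0.2962, 0.1624, 0.0316.
ρ(T) = max|λ| = 0.5021; 0.5021 < 1 ⇒ converges.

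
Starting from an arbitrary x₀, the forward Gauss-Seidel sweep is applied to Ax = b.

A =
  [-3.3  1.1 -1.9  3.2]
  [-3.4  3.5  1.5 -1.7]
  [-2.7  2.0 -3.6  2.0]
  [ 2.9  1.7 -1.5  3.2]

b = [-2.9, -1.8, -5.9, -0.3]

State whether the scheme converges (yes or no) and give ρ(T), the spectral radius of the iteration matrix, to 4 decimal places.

no, ρ = 1.3095

A = D + L + U where D = diag(-3.3, 3.5, -3.6, 3.2).
T_GS = -(D+L)⁻¹U: row 0 first, T[0,2] = -(-1.9)/(-3.3) = -0.5758; later rows by forward substitution.
  T[0,:] = [+0.0000, +0.3333, -0.5758, +0.9697]
  T[1,:] = [+0.0000, +0.3238, -0.9879, +1.4277]
  T[2,:] = [+0.0000, -0.0701, -0.1170, +0.6215]
  T[3,:] = [+0.0000, -0.5070, +0.9917, -1.3460]
|λ(T)| sorted: 1.3095, 0.3345, 0.1642, 0.0000.
spectral radius ρ = 1.3095; 1.3095 > 1 ⇒ diverges.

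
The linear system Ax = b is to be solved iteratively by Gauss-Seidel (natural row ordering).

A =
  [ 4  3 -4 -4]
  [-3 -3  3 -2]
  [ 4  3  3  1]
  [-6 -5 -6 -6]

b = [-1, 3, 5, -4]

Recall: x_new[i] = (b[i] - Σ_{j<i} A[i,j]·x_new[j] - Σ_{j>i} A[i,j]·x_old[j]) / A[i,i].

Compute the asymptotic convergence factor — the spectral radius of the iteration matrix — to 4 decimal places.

1.3727

A = D + L + U where D = diag(4, -3, 3, -6).
Gauss-Seidel: T = -(D+L)⁻¹U, row 0 first, T[0,3] = -(-4)/(4) = +1.0000; later rows by forward substitution.
  T[0,:] = [+0.0000 -0.7500 +1.0000 +1.0000]
  T[1,:] = [+0.0000 +0.7500 +0.0000 -1.6667]
  T[2,:] = [+0.0000 +0.2500 -1.3333 +0.0000]
  T[3,:] = [+0.0000 -0.1250 +0.3333 +0.3889]
moduli |λ_i(T)| = 1.3727, 0.9952, 0.1830, 0.0000.
ρ(T) = max|λ| = 1.3727; 1.3727 > 1: divergent.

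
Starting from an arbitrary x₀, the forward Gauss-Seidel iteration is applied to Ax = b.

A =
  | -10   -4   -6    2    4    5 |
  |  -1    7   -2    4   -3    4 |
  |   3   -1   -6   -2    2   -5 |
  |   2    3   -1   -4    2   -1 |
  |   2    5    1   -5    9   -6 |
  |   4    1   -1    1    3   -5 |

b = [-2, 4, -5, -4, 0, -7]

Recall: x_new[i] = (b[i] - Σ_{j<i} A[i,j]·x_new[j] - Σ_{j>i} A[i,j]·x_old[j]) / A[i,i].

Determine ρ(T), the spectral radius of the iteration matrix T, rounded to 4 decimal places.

A = D + L + U where D = diag(-10, 7, -6, -4, 9, -5).
Gauss-Seidel: T = -(D+L)⁻¹U, row 0 first, T[0,1] = -(-4)/(-10) = -0.4000; later rows by forward substitution.
  T[0,:] = [+0.0000 -0.4000 -0.6000 +0.2000 +0.4000 +0.5000]
  T[1,:] = [+0.0000 -0.0571 +0.2000 -0.5429 +0.4857 -0.5000]
  T[2,:] = [+0.0000 -0.1905 -0.3333 -0.1429 +0.4524 -0.5000]
  T[3,:] = [+0.0000 -0.1952 -0.0667 -0.2714 +0.9512 -0.2500]
  T[4,:] = [+0.0000 +0.0333 +0.0222 +0.1222 +0.1194 +0.7500]
  T[5,:] = [+0.0000 -0.3124 -0.3733 +0.0990 +0.5886 +0.8000]
moduli |λ_i(T)| = 1.3265, 1.0203, 0.2118, 0.1882, 0.1882, 0.0000.
spectral radius ρ = 1.3265; 1.3265 > 1 ⇒ diverges.

1.3265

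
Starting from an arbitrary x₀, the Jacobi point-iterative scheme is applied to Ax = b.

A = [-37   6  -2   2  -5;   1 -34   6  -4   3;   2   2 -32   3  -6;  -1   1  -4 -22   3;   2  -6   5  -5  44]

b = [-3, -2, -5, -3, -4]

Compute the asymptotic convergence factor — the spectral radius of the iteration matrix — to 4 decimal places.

Split A = D + L + U, D = diag(-37, -34, -32, -22, 44).
T_J = -D⁻¹(L+U): T[2,1] = -(2)/(-32) = +0.0625; T[2,2] = 0.
  T[0,:] = [+0.0000 +0.1622 -0.0541 +0.0541 -0.1351]
  T[1,:] = [+0.0294 +0.0000 +0.1765 -0.1176 +0.0882]
  T[2,:] = [+0.0625 +0.0625 +0.0000 +0.0938 -0.1875]
  T[3,:] = [-0.0455 +0.0455 -0.1818 +0.0000 +0.1364]
  T[4,:] = [-0.0455 +0.1364 -0.1136 +0.1136 +0.0000]
|roots of det(T-λI)|: 0.2127, 0.1528, 0.1528, 0.0864, 0.0864.
ρ(T) = max|λ| = 0.2127; 0.2127 < 1: convergent.

0.2127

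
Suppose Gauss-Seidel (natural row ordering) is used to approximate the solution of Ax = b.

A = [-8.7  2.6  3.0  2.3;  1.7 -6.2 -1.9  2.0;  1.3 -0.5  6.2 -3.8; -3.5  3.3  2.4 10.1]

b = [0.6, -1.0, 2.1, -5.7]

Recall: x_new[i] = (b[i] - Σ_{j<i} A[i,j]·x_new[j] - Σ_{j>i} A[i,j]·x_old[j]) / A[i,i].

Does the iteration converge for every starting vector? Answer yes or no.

yes

Write A = D+L+U with D = diag(-8.7, -6.2, 6.2, 10.1).
T_GS = -(D+L)⁻¹U: row 0 first, T[0,3] = -(2.3)/(-8.7) = +0.2644; later rows by forward substitution.
  T[0,:] = [+0.0000 +0.2989 +0.3448 +0.2644]
  T[1,:] = [+0.0000 +0.0819 -0.2119 +0.3951]
  T[2,:] = [+0.0000 -0.0561 -0.0894 +0.5893]
  T[3,:] = [+0.0000 +0.0901 +0.2100 -0.1775]
|eigenvalues of T|: 0.5619, 0.2187, 0.1583, 0.0000.
ρ(T) = max|λ| = 0.5619; 0.5619 < 1: convergent.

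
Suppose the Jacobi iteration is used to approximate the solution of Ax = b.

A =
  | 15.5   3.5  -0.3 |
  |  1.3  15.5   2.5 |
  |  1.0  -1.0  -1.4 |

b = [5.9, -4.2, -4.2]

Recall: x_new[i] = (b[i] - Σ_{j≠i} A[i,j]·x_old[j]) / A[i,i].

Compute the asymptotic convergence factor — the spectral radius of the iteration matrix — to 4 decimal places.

Write A = D+L+U with D = diag(15.5, 15.5, -1.4).
Jacobi: T = -D⁻¹(L+U), T[1,0] = -(1.3)/(15.5) = -0.0839; T[1,1] = 0.
  T[0,:] = [+0.0000  -0.2258  +0.0194]
  T[1,:] = [-0.0839  +0.0000  -0.1613]
  T[2,:] = [+0.7143  -0.7143  +0.0000]
|λ(T)| sorted: 0.4556, 0.2442, 0.2442.
spectral radius ρ = 0.4556; 0.4556 < 1, so it converges for any x₀.

0.4556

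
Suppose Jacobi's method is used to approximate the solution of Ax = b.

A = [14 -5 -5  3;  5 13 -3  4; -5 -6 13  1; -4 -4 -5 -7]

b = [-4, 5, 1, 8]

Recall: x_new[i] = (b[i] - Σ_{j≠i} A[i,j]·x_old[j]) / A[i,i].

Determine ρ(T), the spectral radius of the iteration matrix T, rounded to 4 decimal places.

Diagonal D = diag(14, 13, 13, -7); L, U strict lower/upper.
Jacobi T = -D⁻¹(L+U): T[3,2] = -(-5)/(-7) = -0.7143; T[3,3] = 0.
  T[0,:] = [+0.0000 +0.3571 +0.3571 -0.2143]
  T[1,:] = [-0.3846 +0.0000 +0.2308 -0.3077]
  T[2,:] = [+0.3846 +0.4615 +0.0000 -0.0769]
  T[3,:] = [-0.5714 -0.5714 -0.7143 +0.0000]
|λ(T)| sorted: 0.8256, 0.4020, 0.4020, 0.0810.
spectral radius ρ = 0.8256; 0.8256 < 1: convergent.

0.8256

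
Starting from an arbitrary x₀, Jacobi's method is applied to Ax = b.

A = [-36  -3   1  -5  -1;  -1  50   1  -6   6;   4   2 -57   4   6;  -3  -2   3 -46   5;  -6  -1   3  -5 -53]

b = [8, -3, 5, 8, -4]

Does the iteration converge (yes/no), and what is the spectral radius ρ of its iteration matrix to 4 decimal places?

Diagonal D = diag(-36, 50, -57, -46, -53); L, U strict lower/upper.
Jacobi T = -D⁻¹(L+U): T[0,4] = -(-1)/(-36) = -0.0278; T[0,0] = 0.
  T[0,:] = [+0.0000  -0.0833  +0.0278  -0.1389  -0.0278]
  T[1,:] = [+0.0200  +0.0000  -0.0200  +0.1200  -0.1200]
  T[2,:] = [+0.0702  +0.0351  +0.0000  +0.0702  +0.1053]
  T[3,:] = [-0.0652  -0.0435  +0.0652  +0.0000  +0.1087]
  T[4,:] = [-0.1132  -0.0189  +0.0566  -0.0943  +0.0000]
moduli |λ_i(T)| = 0.1632, 0.1338, 0.1161, 0.1161, 0.0256.
spectral radius ρ = 0.1632; 0.1632 < 1: convergent.

yes, ρ = 0.1632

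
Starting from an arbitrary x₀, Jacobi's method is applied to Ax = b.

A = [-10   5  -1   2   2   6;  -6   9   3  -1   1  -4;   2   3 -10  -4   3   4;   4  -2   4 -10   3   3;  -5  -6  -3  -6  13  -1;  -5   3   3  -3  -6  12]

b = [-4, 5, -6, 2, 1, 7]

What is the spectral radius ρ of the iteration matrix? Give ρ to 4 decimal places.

Split A = D + L + U, D = diag(-10, 9, -10, -10, 13, 12).
Jacobi T = -D⁻¹(L+U): T[5,3] = -(-3)/(12) = +0.2500; T[5,5] = 0.
  T[0,:] = [+0.0000  +0.5000  -0.1000  +0.2000  +0.2000  +0.6000]
  T[1,:] = [+0.6667  +0.0000  -0.3333  +0.1111  -0.1111  +0.4444]
  T[2,:] = [+0.2000  +0.3000  +0.0000  -0.4000  +0.3000  +0.4000]
  T[3,:] = [+0.4000  -0.2000  +0.4000  +0.0000  +0.3000  +0.3000]
  T[4,:] = [+0.3846  +0.4615  +0.2308  +0.4615  +0.0000  +0.0769]
  T[5,:] = [+0.4167  -0.2500  -0.2500  +0.2500  +0.5000  +0.0000]
moduli |λ_i(T)| = 1.1603, 0.6947, 0.5754, 0.5754, 0.5696, 0.5696.
ρ(T) = max|λ| = 1.1603; 1.1603 > 1, so it fails to converge.

1.1603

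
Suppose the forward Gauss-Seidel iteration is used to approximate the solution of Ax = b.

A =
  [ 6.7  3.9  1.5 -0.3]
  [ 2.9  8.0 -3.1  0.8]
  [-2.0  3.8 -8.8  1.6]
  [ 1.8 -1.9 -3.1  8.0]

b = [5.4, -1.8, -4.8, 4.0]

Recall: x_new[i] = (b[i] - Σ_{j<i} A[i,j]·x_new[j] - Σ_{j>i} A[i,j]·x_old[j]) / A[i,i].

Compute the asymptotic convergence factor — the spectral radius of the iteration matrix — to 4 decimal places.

0.5822

A = D + L + U where D = diag(6.7, 8, -8.8, 8).
T_GS = -(D+L)⁻¹U: row 0 first, T[0,1] = -(3.9)/(6.7) = -0.5821; later rows by forward substitution.
  T[0,:] = [+0.0000  -0.5821  -0.2239  +0.0448]
  T[1,:] = [+0.0000  +0.2110  +0.4687  -0.1162]
  T[2,:] = [+0.0000  +0.2234  +0.2533  +0.1215]
  T[3,:] = [+0.0000  +0.2677  +0.2598  +0.0094]
|λ(T)| sorted: 0.5822, 0.1259, 0.1259, 0.0000.
ρ(T) = max|λ| = 0.5822; 0.5822 < 1, so it converges for any x₀.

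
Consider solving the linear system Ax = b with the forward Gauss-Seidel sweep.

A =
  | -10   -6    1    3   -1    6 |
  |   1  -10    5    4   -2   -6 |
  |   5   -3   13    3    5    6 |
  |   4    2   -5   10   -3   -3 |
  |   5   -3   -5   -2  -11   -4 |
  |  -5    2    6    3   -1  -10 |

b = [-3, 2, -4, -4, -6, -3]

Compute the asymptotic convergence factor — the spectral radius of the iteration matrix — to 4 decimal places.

Write A = D+L+U with D = diag(-10, -10, 13, 10, -11, -10).
Gauss-Seidel: T = -(D+L)⁻¹U, row 0 first, T[0,1] = -(-6)/(-10) = -0.6000; later rows by forward substitution.
  T[0,:] = [+0.0000  -0.6000  +0.1000  +0.3000  -0.1000  +0.6000]
  T[1,:] = [+0.0000  -0.0600  +0.5100  +0.4300  -0.2100  -0.5400]
  T[2,:] = [+0.0000  +0.2169  +0.0792  -0.2469  -0.3946  -0.8169]
  T[3,:] = [+0.0000  +0.3605  -0.1024  -0.3295  +0.1847  -0.2405]
  T[4,:] = [+0.0000  -0.4205  -0.1110  +0.1912  +0.1576  +0.4714]
  T[5,:] = [+0.0000  +0.5683  +0.0799  -0.3301  -0.1891  -1.0174]
|λ(T)| sorted: 1.1263, 0.3008, 0.2348, 0.2179, 0.2179, 0.0000.
ρ(T) = max|λ| = 1.1263; 1.1263 > 1, so it fails to converge.

1.1263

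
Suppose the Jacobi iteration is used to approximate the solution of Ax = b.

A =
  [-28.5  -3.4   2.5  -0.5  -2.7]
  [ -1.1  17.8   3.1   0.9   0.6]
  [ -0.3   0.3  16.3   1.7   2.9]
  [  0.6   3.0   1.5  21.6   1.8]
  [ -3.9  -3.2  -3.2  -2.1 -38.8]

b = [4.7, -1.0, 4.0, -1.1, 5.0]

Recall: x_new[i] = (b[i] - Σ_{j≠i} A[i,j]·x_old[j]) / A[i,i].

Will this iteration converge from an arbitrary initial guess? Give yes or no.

yes

Write A = D+L+U with D = diag(-28.5, 17.8, 16.3, 21.6, -38.8).
Jacobi: T = -D⁻¹(L+U), T[3,0] = -(0.6)/(21.6) = -0.0278; T[3,3] = 0.
  T[0,:] = [+0.0000  -0.1193  +0.0877  -0.0175  -0.0947]
  T[1,:] = [+0.0618  +0.0000  -0.1742  -0.0506  -0.0337]
  T[2,:] = [+0.0184  -0.0184  +0.0000  -0.1043  -0.1779]
  T[3,:] = [-0.0278  -0.1389  -0.0694  +0.0000  -0.0833]
  T[4,:] = [-0.1005  -0.0825  -0.0825  -0.0541  +0.0000]
eigenvalue magnitudes: 0.2734, 0.1851, 0.1131, 0.1131, 0.0495.
spectral radius ρ = 0.2734; 0.2734 < 1, so it converges for any x₀.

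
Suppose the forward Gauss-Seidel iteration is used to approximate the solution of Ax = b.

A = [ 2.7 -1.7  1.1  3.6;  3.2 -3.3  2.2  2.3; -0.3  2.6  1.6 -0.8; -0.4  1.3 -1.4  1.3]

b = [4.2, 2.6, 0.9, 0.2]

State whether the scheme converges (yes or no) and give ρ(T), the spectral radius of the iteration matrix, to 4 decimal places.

no, ρ = 1.3128

Let D = diag(2.7, -3.3, 1.6, 1.3); L, U the strict triangles.
T_GS = -(D+L)⁻¹U: row 0 first, T[0,3] = -(3.6)/(2.7) = -1.3333; later rows by forward substitution.
  T[0,:] = [+0.0000, +0.6296, -0.4074, -1.3333]
  T[1,:] = [+0.0000, +0.6105, +0.2716, -0.5960]
  T[2,:] = [+0.0000, -0.8741, -0.5177, +1.2184]
  T[3,:] = [+0.0000, -1.3581, -0.9545, +1.4979]
|λ(T)| sorted: 1.3128, 0.2218, 0.2218, 0.0000.
ρ(T) = max|λ| = 1.3128; 1.3128 > 1, so it fails to converge.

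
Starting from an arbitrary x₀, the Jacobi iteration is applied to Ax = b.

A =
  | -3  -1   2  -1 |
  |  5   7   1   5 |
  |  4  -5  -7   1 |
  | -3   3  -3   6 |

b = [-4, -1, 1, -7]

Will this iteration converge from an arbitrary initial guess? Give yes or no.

no

Write A = D+L+U with D = diag(-3, 7, -7, 6).
T_J = -D⁻¹(L+U): T[2,1] = -(-5)/(-7) = -0.7143; T[2,2] = 0.
  T[0,:] = [+0.0000, -0.3333, +0.6667, -0.3333]
  T[1,:] = [-0.7143, +0.0000, -0.1429, -0.7143]
  T[2,:] = [+0.5714, -0.7143, +0.0000, +0.1429]
  T[3,:] = [+0.5000, -0.5000, +0.5000, +0.0000]
|eigenvalues of T|: 1.2205, 0.6441, 0.6441, 0.0806.
spectral radius ρ = 1.2205; 1.2205 > 1 ⇒ diverges.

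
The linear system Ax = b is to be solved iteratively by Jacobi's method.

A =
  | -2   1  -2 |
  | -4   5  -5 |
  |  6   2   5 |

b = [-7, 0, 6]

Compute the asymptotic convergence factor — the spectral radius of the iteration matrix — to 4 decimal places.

1.1974

Write A = D+L+U with D = diag(-2, 5, 5).
T_J = -D⁻¹(L+U): T[0,2] = -(-2)/(-2) = -1.0000; T[0,0] = 0.
  T[0,:] = [+0.0000  +0.5000  -1.0000]
  T[1,:] = [+0.8000  +0.0000  +1.0000]
  T[2,:] = [-1.2000  -0.4000  +0.0000]
|eigenvalues of T|: 1.1974, 0.9517, 0.2457.
spectral radius ρ = 1.1974; 1.1974 > 1 ⇒ diverges.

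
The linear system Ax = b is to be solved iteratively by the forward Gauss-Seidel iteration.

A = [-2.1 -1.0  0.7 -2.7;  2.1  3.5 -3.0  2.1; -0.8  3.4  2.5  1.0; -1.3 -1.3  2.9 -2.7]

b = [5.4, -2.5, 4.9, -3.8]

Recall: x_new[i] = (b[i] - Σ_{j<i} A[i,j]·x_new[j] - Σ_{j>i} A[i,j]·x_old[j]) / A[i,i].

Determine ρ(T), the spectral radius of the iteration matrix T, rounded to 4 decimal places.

Split A = D + L + U, D = diag(-2.1, 3.5, 2.5, -2.7).
Gauss-Seidel: T = -(D+L)⁻¹U, row 0 first, T[0,1] = -(-1)/(-2.1) = -0.4762; later rows by forward substitution.
  T[0,:] = [+0.0000 -0.4762 +0.3333 -1.2857]
  T[1,:] = [+0.0000 +0.2857 +0.6571 +0.1714]
  T[2,:] = [+0.0000 -0.5410 -0.7870 -1.0446]
  T[3,:] = [+0.0000 -0.4893 -1.3222 -0.5854]
moduli |λ_i(T)| = 1.6462, 0.4543, 0.1051, 0.0000.
ρ = 1.6462; 1.6462 > 1 ⇒ diverges.

1.6462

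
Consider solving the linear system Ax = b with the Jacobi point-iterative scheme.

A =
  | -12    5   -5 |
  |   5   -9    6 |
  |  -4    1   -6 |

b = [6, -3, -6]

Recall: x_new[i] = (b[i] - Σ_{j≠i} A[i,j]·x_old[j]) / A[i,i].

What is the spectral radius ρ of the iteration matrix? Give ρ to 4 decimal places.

0.9281

A = D + L + U where D = diag(-12, -9, -6).
T_J = -D⁻¹(L+U): T[0,1] = -(5)/(-12) = +0.4167; T[0,0] = 0.
  T[0,:] = [+0.0000  +0.4167  -0.4167]
  T[1,:] = [+0.5556  +0.0000  +0.6667]
  T[2,:] = [-0.6667  +0.1667  +0.0000]
eigenvalue magnitudes: 0.9281, 0.4910, 0.4910.
ρ = 0.9281; 0.9281 < 1: convergent.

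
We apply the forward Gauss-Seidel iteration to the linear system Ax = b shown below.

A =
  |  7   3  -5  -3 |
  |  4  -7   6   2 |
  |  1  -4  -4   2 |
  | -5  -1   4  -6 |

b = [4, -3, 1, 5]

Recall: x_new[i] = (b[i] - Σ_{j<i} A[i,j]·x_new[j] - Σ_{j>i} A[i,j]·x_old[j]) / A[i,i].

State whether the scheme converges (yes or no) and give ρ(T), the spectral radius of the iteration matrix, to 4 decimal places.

Split A = D + L + U, D = diag(7, -7, -4, -6).
T_GS = -(D+L)⁻¹U: row 0 first, T[0,1] = -(3)/(7) = -0.4286; later rows by forward substitution.
  T[0,:] = [+0.0000, -0.4286, +0.7143, +0.4286]
  T[1,:] = [+0.0000, -0.2449, +1.2653, +0.5306]
  T[2,:] = [+0.0000, +0.1378, -1.0867, +0.0765]
  T[3,:] = [+0.0000, +0.4898, -1.5306, -0.3946]
moduli |λ_i(T)| = 1.2475, 0.6636, 0.1849, 0.0000.
ρ(T) = max|λ| = 1.2475; 1.2475 > 1 ⇒ diverges.

no, ρ = 1.2475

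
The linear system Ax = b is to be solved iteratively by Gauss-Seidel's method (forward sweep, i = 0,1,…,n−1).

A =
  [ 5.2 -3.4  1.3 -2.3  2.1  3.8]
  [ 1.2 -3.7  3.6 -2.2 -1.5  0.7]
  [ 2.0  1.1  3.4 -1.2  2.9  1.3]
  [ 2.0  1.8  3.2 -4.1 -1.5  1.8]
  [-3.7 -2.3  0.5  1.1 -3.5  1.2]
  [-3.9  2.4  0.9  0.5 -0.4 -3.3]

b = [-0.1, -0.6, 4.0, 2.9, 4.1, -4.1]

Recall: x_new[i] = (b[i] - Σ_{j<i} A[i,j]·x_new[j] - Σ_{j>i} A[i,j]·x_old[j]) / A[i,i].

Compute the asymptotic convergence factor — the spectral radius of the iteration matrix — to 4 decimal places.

Split A = D + L + U, D = diag(5.2, -3.7, 3.4, -4.1, -3.5, -3.3).
T_GS = -(D+L)⁻¹U: row 0 first, T[0,5] = -(3.8)/(5.2) = -0.7308; later rows by forward substitution.
  T[0,:] = [+0.0000, +0.6538, -0.2500, +0.4423, -0.4038, -0.7308]
  T[1,:] = [+0.0000, +0.2121, +0.8919, -0.4511, -0.5364, -0.0478]
  T[2,:] = [+0.0000, -0.4532, -0.1415, +0.2387, -0.4418, +0.0630]
  T[3,:] = [+0.0000, +0.0583, +0.1592, +0.2040, -1.1432, +0.1107]
  T[4,:] = [+0.0000, -0.8770, -0.2920, -0.0729, +0.3570, +1.1906]
  T[5,:] = [+0.0000, -0.6270, +0.9650, -0.7460, -0.2498, +0.7185]
eigenvalue magnitudes: 1.4284, 0.7797, 0.7797, 0.1958, 0.1958, 0.0000.
ρ(T) = max|λ| = 1.4284; 1.4284 > 1 ⇒ diverges.

1.4284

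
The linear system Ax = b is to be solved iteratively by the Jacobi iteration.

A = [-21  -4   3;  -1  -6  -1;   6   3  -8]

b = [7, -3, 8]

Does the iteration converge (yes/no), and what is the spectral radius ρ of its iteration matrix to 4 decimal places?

yes, ρ = 0.3456

Write A = D+L+U with D = diag(-21, -6, -8).
Jacobi T = -D⁻¹(L+U): T[1,2] = -(-1)/(-6) = -0.1667; T[1,1] = 0.
  T[0,:] = [+0.0000 -0.1905 +0.1429]
  T[1,:] = [-0.1667 +0.0000 -0.1667]
  T[2,:] = [+0.7500 +0.3750 +0.0000]
|roots of det(T-λI)|: 0.3456, 0.2075, 0.2075.
spectral radius ρ = 0.3456; 0.3456 < 1: convergent.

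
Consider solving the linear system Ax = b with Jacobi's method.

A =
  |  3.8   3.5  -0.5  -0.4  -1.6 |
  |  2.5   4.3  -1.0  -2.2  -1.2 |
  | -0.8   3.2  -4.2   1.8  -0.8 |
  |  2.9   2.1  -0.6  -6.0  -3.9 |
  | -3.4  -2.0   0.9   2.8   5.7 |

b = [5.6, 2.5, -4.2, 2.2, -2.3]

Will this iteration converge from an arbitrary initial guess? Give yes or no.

A = D + L + U where D = diag(3.8, 4.3, -4.2, -6, 5.7).
Jacobi: T = -D⁻¹(L+U), T[0,1] = -(3.5)/(3.8) = -0.9211; T[0,0] = 0.
  T[0,:] = [+0.0000 -0.9211 +0.1316 +0.1053 +0.4211]
  T[1,:] = [-0.5814 +0.0000 +0.2326 +0.5116 +0.2791]
  T[2,:] = [-0.1905 +0.7619 +0.0000 +0.4286 -0.1905]
  T[3,:] = [+0.4833 +0.3500 -0.1000 +0.0000 -0.6500]
  T[4,:] = [+0.5965 +0.3509 -0.1579 -0.4912 +0.0000]
moduli |λ_i(T)| = 1.4648, 0.8713, 0.3537, 0.3537, 0.1005.
ρ(T) = max|λ| = 1.4648; 1.4648 > 1: divergent.

no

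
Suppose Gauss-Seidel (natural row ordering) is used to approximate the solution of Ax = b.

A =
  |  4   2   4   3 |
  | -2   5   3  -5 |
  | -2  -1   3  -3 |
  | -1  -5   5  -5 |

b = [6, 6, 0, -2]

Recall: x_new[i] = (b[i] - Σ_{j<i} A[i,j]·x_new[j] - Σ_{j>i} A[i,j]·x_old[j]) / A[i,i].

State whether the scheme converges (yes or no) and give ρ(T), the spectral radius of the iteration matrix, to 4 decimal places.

Write A = D+L+U with D = diag(4, 5, 3, -5).
GS T = -(D+L)⁻¹U: row 0 first, T[0,2] = -(4)/(4) = -1.0000; later rows by forward substitution.
  T[0,:] = [+0.0000, -0.5000, -1.0000, -0.7500]
  T[1,:] = [+0.0000, -0.2000, -1.0000, +0.7000]
  T[2,:] = [+0.0000, -0.4000, -1.0000, +0.7333]
  T[3,:] = [+0.0000, -0.1000, +0.2000, +0.1833]
|λ(T)| sorted: 1.4016, 0.2069, 0.2069, 0.0000.
ρ = 1.4016; 1.4016 > 1, so it fails to converge.

no, ρ = 1.4016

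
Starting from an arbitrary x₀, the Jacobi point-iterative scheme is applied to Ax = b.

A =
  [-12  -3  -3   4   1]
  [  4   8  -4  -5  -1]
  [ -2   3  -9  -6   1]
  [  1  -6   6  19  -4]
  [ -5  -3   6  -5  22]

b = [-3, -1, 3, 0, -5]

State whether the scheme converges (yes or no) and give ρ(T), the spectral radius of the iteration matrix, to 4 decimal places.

yes, ρ = 0.8566

A = D + L + U where D = diag(-12, 8, -9, 19, 22).
T_J = -D⁻¹(L+U): T[3,4] = -(-4)/(19) = +0.2105; T[3,3] = 0.
  T[0,:] = [+0.0000  -0.2500  -0.2500  +0.3333  +0.0833]
  T[1,:] = [-0.5000  +0.0000  +0.5000  +0.6250  +0.1250]
  T[2,:] = [-0.2222  +0.3333  +0.0000  -0.6667  +0.1111]
  T[3,:] = [-0.0526  +0.3158  -0.3158  +0.0000  +0.2105]
  T[4,:] = [+0.2273  +0.1364  -0.2727  +0.2273  +0.0000]
eigenvalue magnitudes: 0.8566, 0.6129, 0.6129, 0.3383, 0.0237.
spectral radius ρ = 0.8566; 0.8566 < 1 ⇒ converges.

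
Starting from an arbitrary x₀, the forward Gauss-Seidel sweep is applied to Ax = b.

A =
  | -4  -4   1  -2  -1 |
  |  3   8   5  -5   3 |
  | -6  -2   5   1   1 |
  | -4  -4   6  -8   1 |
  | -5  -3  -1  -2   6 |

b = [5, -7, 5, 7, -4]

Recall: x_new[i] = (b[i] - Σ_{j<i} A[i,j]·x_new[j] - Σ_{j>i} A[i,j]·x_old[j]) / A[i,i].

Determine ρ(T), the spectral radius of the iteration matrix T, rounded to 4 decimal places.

Diagonal D = diag(-4, 8, 5, -8, 6); L, U strict lower/upper.
Gauss-Seidel: T = -(D+L)⁻¹U, row 0 first, T[0,2] = -(1)/(-4) = +0.2500; later rows by forward substitution.
  T[0,:] = [+0.0000, -1.0000, +0.2500, -0.5000, -0.2500]
  T[1,:] = [+0.0000, +0.3750, -0.7188, +0.8125, -0.2812]
  T[2,:] = [+0.0000, -1.0500, +0.0125, -0.4750, -0.6125]
  T[3,:] = [+0.0000, -0.4750, +0.2438, -0.5125, -0.0688]
  T[4,:] = [+0.0000, -0.9792, -0.0677, -0.2604, -0.4740]
|λ(T)| sorted: 1.1878, 0.5965, 0.1394, 0.1318, 0.0000.
ρ(T) = max|λ| = 1.1878; 1.1878 > 1: divergent.

1.1878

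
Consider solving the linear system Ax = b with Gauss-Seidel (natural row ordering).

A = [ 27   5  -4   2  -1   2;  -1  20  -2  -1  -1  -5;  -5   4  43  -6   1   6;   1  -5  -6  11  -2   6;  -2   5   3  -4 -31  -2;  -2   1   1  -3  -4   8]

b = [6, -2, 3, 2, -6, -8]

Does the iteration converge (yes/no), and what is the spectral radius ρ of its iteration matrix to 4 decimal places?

yes, ρ = 0.1898

Let D = diag(27, 20, 43, 11, -31, 8); L, U the strict triangles.
T_GS = -(D+L)⁻¹U: row 0 first, T[0,1] = -(5)/(27) = -0.1852; later rows by forward substitution.
  T[0,:] = [+0.0000 -0.1852 +0.1481 -0.0741 +0.0370 -0.0741]
  T[1,:] = [+0.0000 -0.0093 +0.1074 +0.0463 +0.0519 +0.2463]
  T[2,:] = [+0.0000 -0.0207 +0.0072 +0.1266 -0.0238 -0.1711]
  T[3,:] = [+0.0000 +0.0014 +0.0393 +0.0968 +0.1891 -0.5201]
  T[4,:] = [+0.0000 +0.0083 +0.0034 +0.0120 -0.0207 +0.0305]
  T[5,:] = [+0.0000 -0.0379 +0.0391 +0.0022 +0.0663 -0.2077]
|λ(T)| sorted: 0.1898, 0.1439, 0.1185, 0.1185, 0.0198, 0.0000.
spectral radius ρ = 0.1898; 0.1898 < 1, so it converges for any x₀.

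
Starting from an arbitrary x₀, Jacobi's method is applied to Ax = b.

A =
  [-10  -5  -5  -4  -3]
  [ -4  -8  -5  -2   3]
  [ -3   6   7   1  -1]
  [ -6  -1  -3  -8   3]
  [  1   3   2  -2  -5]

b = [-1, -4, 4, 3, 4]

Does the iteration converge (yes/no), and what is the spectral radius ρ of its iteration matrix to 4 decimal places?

A = D + L + U where D = diag(-10, -8, 7, -8, -5).
Jacobi: T = -D⁻¹(L+U), T[2,3] = -(1)/(7) = -0.1429; T[2,2] = 0.
  T[0,:] = [+0.0000, -0.5000, -0.5000, -0.4000, -0.3000]
  T[1,:] = [-0.5000, +0.0000, -0.6250, -0.2500, +0.3750]
  T[2,:] = [+0.4286, -0.8571, +0.0000, -0.1429, +0.1429]
  T[3,:] = [-0.7500, -0.1250, -0.3750, +0.0000, +0.3750]
  T[4,:] = [+0.2000, +0.6000, +0.4000, -0.4000, +0.0000]
|roots of det(T-λI)|: 1.2145, 0.6539, 0.6352, 0.6352, 0.3538.
spectral radius ρ = 1.2145; 1.2145 > 1 ⇒ diverges.

no, ρ = 1.2145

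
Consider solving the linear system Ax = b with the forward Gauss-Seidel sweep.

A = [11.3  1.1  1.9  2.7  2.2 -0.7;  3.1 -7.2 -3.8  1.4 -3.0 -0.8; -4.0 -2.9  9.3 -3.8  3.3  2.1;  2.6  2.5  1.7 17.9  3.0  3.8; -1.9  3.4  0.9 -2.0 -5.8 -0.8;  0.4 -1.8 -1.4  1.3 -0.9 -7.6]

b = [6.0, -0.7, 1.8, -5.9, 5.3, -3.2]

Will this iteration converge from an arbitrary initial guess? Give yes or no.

yes

A = D + L + U where D = diag(11.3, -7.2, 9.3, 17.9, -5.8, -7.6).
Gauss-Seidel: T = -(D+L)⁻¹U, row 0 first, T[0,3] = -(2.7)/(11.3) = -0.2389; later rows by forward substitution.
  T[0,:] = [+0.0000  -0.0973  -0.1681  -0.2389  -0.1947  +0.0619]
  T[1,:] = [+0.0000  -0.0419  -0.6002  +0.0916  -0.5005  -0.0844]
  T[2,:] = [+0.0000  -0.0549  -0.2595  +0.3344  -0.5946  -0.2255]
  T[3,:] = [+0.0000  +0.0252  +0.1329  -0.0098  -0.0129  -0.1881]
  T[4,:] = [+0.0000  -0.0099  -0.3828  +0.1872  -0.3174  -0.1779]
  T[5,:] = [+0.0000  +0.0204  +0.2492  -0.1197  +0.2532  +0.0537]
|λ(T)| sorted: 0.7722, 0.2352, 0.1014, 0.1014, 0.0137, 0.0000.
ρ = 0.7722; 0.7722 < 1 ⇒ converges.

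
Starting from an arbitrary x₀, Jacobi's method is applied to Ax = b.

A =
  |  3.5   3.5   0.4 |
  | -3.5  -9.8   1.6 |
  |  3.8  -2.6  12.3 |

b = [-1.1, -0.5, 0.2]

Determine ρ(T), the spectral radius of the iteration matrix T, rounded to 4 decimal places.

Diagonal D = diag(3.5, -9.8, 12.3); L, U strict lower/upper.
Jacobi: T = -D⁻¹(L+U), T[0,1] = -(3.5)/(3.5) = -1.0000; T[0,0] = 0.
  T[0,:] = [+0.0000, -1.0000, -0.1143]
  T[1,:] = [-0.3571, +0.0000, +0.1633]
  T[2,:] = [-0.3089, +0.2114, +0.0000]
|eigenvalues of T|: 0.7139, 0.5684, 0.1456.
spectral radius ρ = 0.7139; 0.7139 < 1: convergent.

0.7139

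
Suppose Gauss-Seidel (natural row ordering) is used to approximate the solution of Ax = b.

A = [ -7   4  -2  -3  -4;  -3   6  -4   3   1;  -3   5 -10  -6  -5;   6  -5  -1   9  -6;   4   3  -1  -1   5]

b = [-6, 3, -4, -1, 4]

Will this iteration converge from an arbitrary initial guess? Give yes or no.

Write A = D+L+U with D = diag(-7, 6, -10, 9, 5).
Gauss-Seidel: T = -(D+L)⁻¹U, row 0 first, T[0,4] = -(-4)/(-7) = -0.5714; later rows by forward substitution.
  T[0,:] = [+0.0000  +0.5714  -0.2857  -0.4286  -0.5714]
  T[1,:] = [+0.0000  +0.2857  +0.5238  -0.7143  -0.4524]
  T[2,:] = [+0.0000  -0.0286  +0.3476  -0.8286  -0.5548]
  T[3,:] = [+0.0000  -0.2254  +0.5201  -0.2032  +0.7347]
  T[4,:] = [+0.0000  -0.6794  +0.0878  +0.5651  +0.7646]
|roots of det(T-λI)|: 1.4900, 0.5812, 0.5812, 0.2422, 0.0000.
ρ(T) = max|λ| = 1.4900; 1.4900 > 1, so it fails to converge.

no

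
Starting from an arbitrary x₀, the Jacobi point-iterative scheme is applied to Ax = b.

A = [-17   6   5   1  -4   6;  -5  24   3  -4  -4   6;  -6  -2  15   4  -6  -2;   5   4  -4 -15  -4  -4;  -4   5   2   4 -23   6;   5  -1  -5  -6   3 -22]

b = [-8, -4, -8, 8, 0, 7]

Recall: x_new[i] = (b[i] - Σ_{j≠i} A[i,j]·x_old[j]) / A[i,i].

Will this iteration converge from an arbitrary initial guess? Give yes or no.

Diagonal D = diag(-17, 24, 15, -15, -23, -22); L, U strict lower/upper.
Jacobi T = -D⁻¹(L+U): T[5,3] = -(-6)/(-22) = -0.2727; T[5,5] = 0.
  T[0,:] = [+0.0000, +0.3529, +0.2941, +0.0588, -0.2353, +0.3529]
  T[1,:] = [+0.2083, +0.0000, -0.1250, +0.1667, +0.1667, -0.2500]
  T[2,:] = [+0.4000, +0.1333, +0.0000, -0.2667, +0.4000, +0.1333]
  T[3,:] = [+0.3333, +0.2667, -0.2667, +0.0000, -0.2667, -0.2667]
  T[4,:] = [-0.1739, +0.2174, +0.0870, +0.1739, +0.0000, +0.2609]
  T[5,:] = [+0.2273, -0.0455, -0.2273, -0.2727, +0.1364, +0.0000]
moduli |λ_i(T)| = 0.8719, 0.4234, 0.3146, 0.3146, 0.2191, 0.1374.
ρ(T) = max|λ| = 0.8719; 0.8719 < 1: convergent.

yes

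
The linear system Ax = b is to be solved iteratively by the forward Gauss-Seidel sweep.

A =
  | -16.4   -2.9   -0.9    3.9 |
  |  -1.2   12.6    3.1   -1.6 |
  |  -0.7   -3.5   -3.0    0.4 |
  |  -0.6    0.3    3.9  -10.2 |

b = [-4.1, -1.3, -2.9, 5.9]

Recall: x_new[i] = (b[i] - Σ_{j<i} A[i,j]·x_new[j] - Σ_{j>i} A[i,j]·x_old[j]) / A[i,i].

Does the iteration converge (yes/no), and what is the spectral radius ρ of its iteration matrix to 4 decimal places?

yes, ρ = 0.2240

Write A = D+L+U with D = diag(-16.4, 12.6, -3, -10.2).
Gauss-Seidel: T = -(D+L)⁻¹U, row 0 first, T[0,2] = -(-0.9)/(-16.4) = -0.0549; later rows by forward substitution.
  T[0,:] = [+0.0000 -0.1768 -0.0549 +0.2378]
  T[1,:] = [+0.0000 -0.0168 -0.2513 +0.1496]
  T[2,:] = [+0.0000 +0.0609 +0.3059 -0.0967]
  T[3,:] = [+0.0000 +0.0332 +0.1128 -0.0466]
moduli |λ_i(T)| = 0.2240, 0.0494, 0.0308, 0.0000.
spectral radius ρ = 0.2240; 0.2240 < 1, so it converges for any x₀.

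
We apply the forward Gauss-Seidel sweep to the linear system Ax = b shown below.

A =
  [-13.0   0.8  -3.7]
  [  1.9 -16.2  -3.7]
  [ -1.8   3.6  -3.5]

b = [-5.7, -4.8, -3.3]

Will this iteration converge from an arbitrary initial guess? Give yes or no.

Let D = diag(-13, -16.2, -3.5); L, U the strict triangles.
GS T = -(D+L)⁻¹U: row 0 first, T[0,1] = -(0.8)/(-13) = +0.0615; later rows by forward substitution.
  T[0,:] = [+0.0000, +0.0615, -0.2846]
  T[1,:] = [+0.0000, +0.0072, -0.2618]
  T[2,:] = [+0.0000, -0.0242, -0.1229]
eigenvalue magnitudes: 0.1607, 0.0450, 0.0000.
ρ(T) = max|λ| = 0.1607; 0.1607 < 1 ⇒ converges.

yes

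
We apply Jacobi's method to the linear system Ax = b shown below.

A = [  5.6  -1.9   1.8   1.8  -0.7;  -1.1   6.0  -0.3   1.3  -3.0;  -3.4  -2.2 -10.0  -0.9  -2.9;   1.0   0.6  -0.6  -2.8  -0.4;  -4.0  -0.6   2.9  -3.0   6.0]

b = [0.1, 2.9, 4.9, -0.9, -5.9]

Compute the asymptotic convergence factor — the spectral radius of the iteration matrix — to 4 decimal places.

Diagonal D = diag(5.6, 6, -10, -2.8, 6); L, U strict lower/upper.
Jacobi: T = -D⁻¹(L+U), T[2,4] = -(-2.9)/(-10) = -0.2900; T[2,2] = 0.
  T[0,:] = [+0.0000  +0.3393  -0.3214  -0.3214  +0.1250]
  T[1,:] = [+0.1833  +0.0000  +0.0500  -0.2167  +0.5000]
  T[2,:] = [-0.3400  -0.2200  +0.0000  -0.0900  -0.2900]
  T[3,:] = [+0.3571  +0.2143  -0.2143  +0.0000  -0.1429]
  T[4,:] = [+0.6667  +0.1000  -0.4833  +0.5000  +0.0000]
moduli |λ_i(T)| = 0.8782, 0.5476, 0.5476, 0.2408, 0.2408.
spectral radius ρ = 0.8782; 0.8782 < 1 ⇒ converges.

0.8782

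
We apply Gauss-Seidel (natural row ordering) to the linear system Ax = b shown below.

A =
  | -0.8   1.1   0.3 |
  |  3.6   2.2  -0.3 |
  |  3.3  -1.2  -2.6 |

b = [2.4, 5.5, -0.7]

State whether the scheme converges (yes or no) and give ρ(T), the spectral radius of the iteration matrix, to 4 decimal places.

Write A = D+L+U with D = diag(-0.8, 2.2, -2.6).
Gauss-Seidel: T = -(D+L)⁻¹U, row 0 first, T[0,2] = -(0.3)/(-0.8) = +0.3750; later rows by forward substitution.
  T[0,:] = [+0.0000, +1.3750, +0.3750]
  T[1,:] = [+0.0000, -2.2500, -0.4773]
  T[2,:] = [+0.0000, +2.7837, +0.6962]
eigenvalue magnitudes: 1.6942, 0.1405, 0.0000.
ρ = 1.6942; 1.6942 > 1 ⇒ diverges.

no, ρ = 1.6942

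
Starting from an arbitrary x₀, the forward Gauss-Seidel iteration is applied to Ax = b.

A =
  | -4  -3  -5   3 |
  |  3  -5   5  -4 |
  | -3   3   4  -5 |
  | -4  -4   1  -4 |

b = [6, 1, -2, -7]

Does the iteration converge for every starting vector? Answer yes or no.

Diagonal D = diag(-4, -5, 4, -4); L, U strict lower/upper.
Gauss-Seidel: T = -(D+L)⁻¹U, row 0 first, T[0,3] = -(3)/(-4) = +0.7500; later rows by forward substitution.
  T[0,:] = [+0.0000 -0.7500 -1.2500 +0.7500]
  T[1,:] = [+0.0000 -0.4500 +0.2500 -0.3500]
  T[2,:] = [+0.0000 -0.2250 -1.1250 +2.0750]
  T[3,:] = [+0.0000 +1.1438 +0.7188 +0.1188]
|λ(T)| sorted: 1.5217, 0.8183, 0.7529, 0.0000.
ρ(T) = max|λ| = 1.5217; 1.5217 > 1, so it fails to converge.

no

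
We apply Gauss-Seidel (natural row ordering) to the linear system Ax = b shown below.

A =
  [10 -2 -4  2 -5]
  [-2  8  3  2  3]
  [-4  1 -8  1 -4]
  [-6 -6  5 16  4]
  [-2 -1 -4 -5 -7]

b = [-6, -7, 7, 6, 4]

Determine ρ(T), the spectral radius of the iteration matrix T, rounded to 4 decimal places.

0.5217

Let D = diag(10, 8, -8, 16, -7); L, U the strict triangles.
T_GS = -(D+L)⁻¹U: row 0 first, T[0,3] = -(2)/(10) = -0.2000; later rows by forward substitution.
  T[0,:] = [+0.0000  +0.2000  +0.4000  -0.2000  +0.5000]
  T[1,:] = [+0.0000  +0.0500  -0.2750  -0.3000  -0.2500]
  T[2,:] = [+0.0000  -0.0938  -0.2344  +0.1875  -0.7812]
  T[3,:] = [+0.0000  +0.1230  +0.1201  -0.2461  +0.0879]
  T[4,:] = [+0.0000  -0.0986  -0.0269  +0.1686  +0.2765]
|roots of det(T-λI)|: 0.5217, 0.2138, 0.2138, 0.0281, 0.0000.
spectral radius ρ = 0.5217; 0.5217 < 1, so it converges for any x₀.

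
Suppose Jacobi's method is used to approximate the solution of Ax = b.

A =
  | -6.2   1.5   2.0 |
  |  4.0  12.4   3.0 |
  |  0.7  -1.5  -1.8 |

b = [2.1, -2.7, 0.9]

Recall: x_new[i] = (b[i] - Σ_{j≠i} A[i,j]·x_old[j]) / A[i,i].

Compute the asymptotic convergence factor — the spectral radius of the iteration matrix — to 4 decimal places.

0.5968

Write A = D+L+U with D = diag(-6.2, 12.4, -1.8).
Jacobi: T = -D⁻¹(L+U), T[1,2] = -(3)/(12.4) = -0.2419; T[1,1] = 0.
  T[0,:] = [+0.0000  +0.2419  +0.3226]
  T[1,:] = [-0.3226  +0.0000  -0.2419]
  T[2,:] = [+0.3889  -0.8333  +0.0000]
moduli |λ_i(T)| = 0.5968, 0.3274, 0.3274.
spectral radius ρ = 0.5968; 0.5968 < 1, so it converges for any x₀.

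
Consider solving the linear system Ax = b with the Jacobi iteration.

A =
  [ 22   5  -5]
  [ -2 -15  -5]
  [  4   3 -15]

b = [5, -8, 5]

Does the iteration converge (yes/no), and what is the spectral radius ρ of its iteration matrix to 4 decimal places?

yes, ρ = 0.2751

Let D = diag(22, -15, -15); L, U the strict triangles.
Jacobi: T = -D⁻¹(L+U), T[2,0] = -(4)/(-15) = +0.2667; T[2,2] = 0.
  T[0,:] = [+0.0000  -0.2273  +0.2273]
  T[1,:] = [-0.1333  +0.0000  -0.3333]
  T[2,:] = [+0.2667  +0.2000  +0.0000]
eigenvalue magnitudes: 0.2751, 0.2267, 0.2267.
spectral radius ρ = 0.2751; 0.2751 < 1 ⇒ converges.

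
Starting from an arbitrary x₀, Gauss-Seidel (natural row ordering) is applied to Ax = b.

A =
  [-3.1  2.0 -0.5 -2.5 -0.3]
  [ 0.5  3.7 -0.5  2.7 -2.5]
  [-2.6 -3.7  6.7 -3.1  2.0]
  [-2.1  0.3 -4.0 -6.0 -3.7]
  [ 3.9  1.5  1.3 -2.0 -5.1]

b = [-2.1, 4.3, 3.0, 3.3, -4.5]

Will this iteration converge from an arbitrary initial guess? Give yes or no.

no

Diagonal D = diag(-3.1, 3.7, 6.7, -6, -5.1); L, U strict lower/upper.
T_GS = -(D+L)⁻¹U: row 0 first, T[0,4] = -(-0.3)/(-3.1) = -0.0968; later rows by forward substitution.
  T[0,:] = [+0.0000  +0.6452  -0.1613  -0.8065  -0.0968]
  T[1,:] = [+0.0000  -0.0872  +0.1569  -0.6207  +0.6888]
  T[2,:] = [+0.0000  +0.2022  +0.0241  -0.1931  +0.0443]
  T[3,:] = [+0.0000  -0.3650  +0.0482  +0.3799  -0.5779]
  T[4,:] = [+0.0000  +0.6624  -0.0900  -0.9975  +0.3665]
|roots of det(T-λI)|: 1.5377, 0.6175, 0.3031, 0.0661, 0.0000.
ρ = 1.5377; 1.5377 > 1 ⇒ diverges.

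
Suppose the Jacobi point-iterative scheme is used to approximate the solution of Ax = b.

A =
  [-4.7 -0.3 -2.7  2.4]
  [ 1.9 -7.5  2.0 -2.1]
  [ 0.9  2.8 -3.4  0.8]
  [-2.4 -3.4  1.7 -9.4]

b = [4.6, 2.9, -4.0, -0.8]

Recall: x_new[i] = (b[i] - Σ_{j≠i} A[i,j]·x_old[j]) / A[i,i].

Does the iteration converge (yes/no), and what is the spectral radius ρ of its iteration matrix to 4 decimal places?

yes, ρ = 0.6476

A = D + L + U where D = diag(-4.7, -7.5, -3.4, -9.4).
T_J = -D⁻¹(L+U): T[2,0] = -(0.9)/(-3.4) = +0.2647; T[2,2] = 0.
  T[0,:] = [+0.0000  -0.0638  -0.5745  +0.5106]
  T[1,:] = [+0.2533  +0.0000  +0.2667  -0.2800]
  T[2,:] = [+0.2647  +0.8235  +0.0000  +0.2353]
  T[3,:] = [-0.2553  -0.3617  +0.1809  +0.0000]
|roots of det(T-λI)|: 0.6476, 0.5203, 0.5203, 0.1791.
spectral radius ρ = 0.6476; 0.6476 < 1, so it converges for any x₀.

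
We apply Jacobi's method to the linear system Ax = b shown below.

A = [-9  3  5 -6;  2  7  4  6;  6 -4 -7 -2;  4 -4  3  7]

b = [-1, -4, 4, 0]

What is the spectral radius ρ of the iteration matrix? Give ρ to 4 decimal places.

A = D + L + U where D = diag(-9, 7, -7, 7).
T_J = -D⁻¹(L+U): T[0,1] = -(3)/(-9) = +0.3333; T[0,0] = 0.
  T[0,:] = [+0.0000, +0.3333, +0.5556, -0.6667]
  T[1,:] = [-0.2857, +0.0000, -0.5714, -0.8571]
  T[2,:] = [+0.8571, -0.5714, +0.0000, -0.2857]
  T[3,:] = [-0.5714, +0.5714, -0.4286, +0.0000]
eigenvalue magnitudes: 1.1460, 0.8112, 0.5662, 0.5662.
ρ(T) = max|λ| = 1.1460; 1.1460 > 1, so it fails to converge.

1.1460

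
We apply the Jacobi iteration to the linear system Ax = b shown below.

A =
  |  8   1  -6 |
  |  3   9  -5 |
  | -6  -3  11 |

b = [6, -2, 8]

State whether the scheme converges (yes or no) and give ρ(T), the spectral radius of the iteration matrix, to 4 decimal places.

A = D + L + U where D = diag(8, 9, 11).
Jacobi: T = -D⁻¹(L+U), T[0,2] = -(-6)/(8) = +0.7500; T[0,0] = 0.
  T[0,:] = [+0.0000 -0.1250 +0.7500]
  T[1,:] = [-0.3333 +0.0000 +0.5556]
  T[2,:] = [+0.5455 +0.2727 +0.0000]
|eigenvalues of T|: 0.8525, 0.6655, 0.1869.
ρ(T) = max|λ| = 0.8525; 0.8525 < 1, so it converges for any x₀.

yes, ρ = 0.8525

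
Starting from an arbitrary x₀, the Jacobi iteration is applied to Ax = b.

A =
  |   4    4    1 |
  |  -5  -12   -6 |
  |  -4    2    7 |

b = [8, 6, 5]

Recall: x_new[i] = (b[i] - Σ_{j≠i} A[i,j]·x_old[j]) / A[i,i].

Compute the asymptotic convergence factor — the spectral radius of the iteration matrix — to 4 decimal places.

A = D + L + U where D = diag(4, -12, 7).
T_J = -D⁻¹(L+U): T[1,0] = -(-5)/(-12) = -0.4167; T[1,1] = 0.
  T[0,:] = [+0.0000  -1.0000  -0.2500]
  T[1,:] = [-0.4167  +0.0000  -0.5000]
  T[2,:] = [+0.5714  -0.2857  +0.0000]
|λ(T)| sorted: 0.8477, 0.5495, 0.5495.
ρ = 0.8477; 0.8477 < 1 ⇒ converges.

0.8477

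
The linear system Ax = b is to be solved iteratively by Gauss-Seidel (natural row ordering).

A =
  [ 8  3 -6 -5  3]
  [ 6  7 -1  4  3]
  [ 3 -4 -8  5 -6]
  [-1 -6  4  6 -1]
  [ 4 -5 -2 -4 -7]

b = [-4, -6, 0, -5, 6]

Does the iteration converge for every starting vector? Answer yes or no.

no

Split A = D + L + U, D = diag(8, 7, -8, 6, -7).
T_GS = -(D+L)⁻¹U: row 0 first, T[0,2] = -(-6)/(8) = +0.7500; later rows by forward substitution.
  T[0,:] = [+0.0000  -0.3750  +0.7500  +0.6250  -0.3750]
  T[1,:] = [+0.0000  +0.3214  -0.5000  -1.1071  -0.1071]
  T[2,:] = [+0.0000  -0.3013  +0.5312  +1.4129  -0.8371]
  T[3,:] = [+0.0000  +0.4598  -0.7292  -1.9449  +0.5551]
  T[4,:] = [+0.0000  -0.6205  +1.0506  +1.8557  -0.2158]
moduli |λ_i(T)| = 1.4464, 0.3502, 0.3502, 0.0180, 0.0000.
ρ = 1.4464; 1.4464 > 1, so it fails to converge.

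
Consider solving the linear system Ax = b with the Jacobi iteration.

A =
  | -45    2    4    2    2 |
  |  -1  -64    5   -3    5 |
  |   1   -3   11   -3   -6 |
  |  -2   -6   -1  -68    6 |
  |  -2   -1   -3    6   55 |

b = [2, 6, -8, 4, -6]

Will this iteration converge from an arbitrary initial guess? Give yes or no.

Let D = diag(-45, -64, 11, -68, 55); L, U the strict triangles.
T_J = -D⁻¹(L+U): T[4,0] = -(-2)/(55) = +0.0364; T[4,4] = 0.
  T[0,:] = [+0.0000 +0.0444 +0.0889 +0.0444 +0.0444]
  T[1,:] = [-0.0156 +0.0000 +0.0781 -0.0469 +0.0781]
  T[2,:] = [-0.0909 +0.2727 +0.0000 +0.2727 +0.5455]
  T[3,:] = [-0.0294 -0.0882 -0.0147 +0.0000 +0.0882]
  T[4,:] = [+0.0364 +0.0182 +0.0545 -0.1091 +0.0000]
|λ(T)| sorted: 0.2468, 0.1930, 0.1332, 0.1332, 0.0229.
spectral radius ρ = 0.2468; 0.2468 < 1 ⇒ converges.

yes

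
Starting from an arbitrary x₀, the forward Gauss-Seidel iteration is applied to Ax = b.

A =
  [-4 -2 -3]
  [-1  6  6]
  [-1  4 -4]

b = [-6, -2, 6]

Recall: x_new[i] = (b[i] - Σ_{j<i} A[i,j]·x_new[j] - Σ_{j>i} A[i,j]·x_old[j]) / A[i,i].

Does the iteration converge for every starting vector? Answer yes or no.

Split A = D + L + U, D = diag(-4, 6, -4).
Gauss-Seidel: T = -(D+L)⁻¹U, row 0 first, T[0,1] = -(-2)/(-4) = -0.5000; later rows by forward substitution.
  T[0,:] = [+0.0000 -0.5000 -0.7500]
  T[1,:] = [+0.0000 -0.0833 -1.1250]
  T[2,:] = [+0.0000 +0.0417 -0.9375]
|roots of det(T-λI)|: 0.8786, 0.1423, 0.0000.
spectral radius ρ = 0.8786; 0.8786 < 1 ⇒ converges.

yes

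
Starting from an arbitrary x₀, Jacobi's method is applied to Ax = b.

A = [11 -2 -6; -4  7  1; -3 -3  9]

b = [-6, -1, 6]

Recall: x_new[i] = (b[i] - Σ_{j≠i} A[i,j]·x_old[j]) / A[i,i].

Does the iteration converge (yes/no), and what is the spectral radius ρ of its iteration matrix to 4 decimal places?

yes, ρ = 0.6249

Split A = D + L + U, D = diag(11, 7, 9).
T_J = -D⁻¹(L+U): T[2,0] = -(-3)/(9) = +0.3333; T[2,2] = 0.
  T[0,:] = [+0.0000 +0.1818 +0.5455]
  T[1,:] = [+0.5714 +0.0000 -0.1429]
  T[2,:] = [+0.3333 +0.3333 +0.0000]
moduli |λ_i(T)| = 0.6249, 0.3904, 0.3904.
ρ = 0.6249; 0.6249 < 1: convergent.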